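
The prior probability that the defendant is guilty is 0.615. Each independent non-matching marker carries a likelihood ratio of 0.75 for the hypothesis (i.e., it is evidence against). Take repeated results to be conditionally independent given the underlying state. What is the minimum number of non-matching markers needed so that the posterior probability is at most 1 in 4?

Prior odds: 0.615 ÷ 0.385 = 123/77.
Likelihood ratio per non-matching marker = 0.75.
Target odds: 0.25 ÷ 0.75 = 1/3.
Require 0.75ⁿ ≤ 1/3 ÷ (123/77) = 77/369.
0.75⁵ = 243/1024 is still above 77/369 but 0.75⁶ = 729/4096 is at or below it, so n = 6.

6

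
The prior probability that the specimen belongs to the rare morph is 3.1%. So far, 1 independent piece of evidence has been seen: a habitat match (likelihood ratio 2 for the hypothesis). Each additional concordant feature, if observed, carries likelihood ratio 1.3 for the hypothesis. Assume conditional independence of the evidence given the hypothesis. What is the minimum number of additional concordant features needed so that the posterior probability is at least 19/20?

22

Prior odds = 0.031/0.969 = 31/969.
Bayes factor of the evidence already in hand = 2.
Odds after that evidence = (31/969) × 2 = 62/969.
Target odds = 0.95/0.05 = 19.
Need 1.3ⁿ ≥ 19 ÷ (62/969) = 18411/62.
1.3²¹ ≈247.065 falls short of 18411/62 but 1.3²² ≈321.184 reaches it, so n = 22.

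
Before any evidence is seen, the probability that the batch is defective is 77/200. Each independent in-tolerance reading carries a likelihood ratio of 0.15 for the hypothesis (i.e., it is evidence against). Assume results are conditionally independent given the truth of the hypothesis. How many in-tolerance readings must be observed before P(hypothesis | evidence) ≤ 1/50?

2

Prior odds: 0.385 ÷ 0.615 = 77/123.
Likelihood ratio per in-tolerance reading = 0.15.
Target odds: 0.02 ÷ 0.98 = 1/49.
Need (77/123) × 0.15ⁿ ≤ 1/49, i.e. 0.15ⁿ ≤ 123/3773.
0.15¹ = 0.15 is still above 123/3773 but 0.15² = 0.0225 is at or below it, so n = 2.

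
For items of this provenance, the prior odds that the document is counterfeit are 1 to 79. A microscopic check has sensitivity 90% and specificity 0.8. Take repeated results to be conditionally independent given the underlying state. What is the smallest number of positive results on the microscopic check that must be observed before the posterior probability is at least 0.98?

Prior odds = 1/79.
False-positive rate = 1 − 0.8 = 0.2; likelihood ratio of a positive = 0.9/0.2 = 4.5.
Target odds: 0.98 ÷ 0.02 = 49.
Require 4.5ⁿ ≥ 49 ÷ (1/79) = 3871.
4.5⁵ = 1845.28125 falls short of 3871 but 4.5⁶ = 8303.765625 reaches it, so n = 6.

6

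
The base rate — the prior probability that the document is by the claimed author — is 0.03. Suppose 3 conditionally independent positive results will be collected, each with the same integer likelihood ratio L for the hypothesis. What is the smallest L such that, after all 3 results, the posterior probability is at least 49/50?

12

Prior odds = 0.03/0.97 = 3/97.
Target odds = 0.98/0.02 = 49.
Need L³ ≥ 49 ÷ (3/97) = 4753/3.
11³ = 1331 < 4753/3 ≤ 1728 = 12³, so L = 12.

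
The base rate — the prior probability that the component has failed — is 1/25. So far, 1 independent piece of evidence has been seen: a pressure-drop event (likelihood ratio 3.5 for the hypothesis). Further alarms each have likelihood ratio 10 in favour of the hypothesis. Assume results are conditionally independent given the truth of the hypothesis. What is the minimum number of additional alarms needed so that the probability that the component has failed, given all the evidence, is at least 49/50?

3

Prior odds = 0.04/0.96 = 1/24.
Bayes factor of the evidence already in hand = 3.5.
Odds after that evidence = (1/24) × 3.5 = 7/48.
Target odds = 0.98/0.02 = 49.
Need 10ⁿ ≥ 49 ÷ (7/48) = 336.
10² = 100 falls short of 336 but 10³ = 1000 reaches it, so n = 3.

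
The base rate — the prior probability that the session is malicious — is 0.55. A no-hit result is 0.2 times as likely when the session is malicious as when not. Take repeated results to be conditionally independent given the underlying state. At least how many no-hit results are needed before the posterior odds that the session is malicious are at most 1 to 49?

3

Prior odds: 0.55 ÷ 0.45 = 11/9.
Likelihood ratio per no-hit result = 0.2.
Target odds = 1/49.
Need (11/9) × 0.2ⁿ ≤ 1/49, i.e. 0.2ⁿ ≤ 9/539.
0.2² = 0.04 is still above 9/539 but 0.2³ = 0.008 is at or below it, so n = 3.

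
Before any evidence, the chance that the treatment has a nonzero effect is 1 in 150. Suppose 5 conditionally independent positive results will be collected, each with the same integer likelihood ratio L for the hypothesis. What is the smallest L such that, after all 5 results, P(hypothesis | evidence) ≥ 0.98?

Prior odds = (1/150)/(149/150) = 1/149.
Target odds = 0.98/0.02 = 49.
Need L⁵ ≥ 49 ÷ (1/149) = 7301.
5⁵ = 3125 < 7301 ≤ 7776 = 6⁵, so L = 6.

6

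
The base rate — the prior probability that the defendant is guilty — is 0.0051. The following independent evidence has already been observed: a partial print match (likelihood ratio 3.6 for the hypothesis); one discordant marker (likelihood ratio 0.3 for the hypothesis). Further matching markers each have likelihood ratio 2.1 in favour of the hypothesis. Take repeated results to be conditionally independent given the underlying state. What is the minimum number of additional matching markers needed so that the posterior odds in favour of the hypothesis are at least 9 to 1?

Prior odds = 0.0051/0.9949 = 51/9949.
Combined Bayes factor of the evidence already in hand = 3.6 × 0.3 = 1.08.
Odds after that evidence = (51/9949) × 1.08 = 1377/248725.
Target odds = 9.
Need 2.1ⁿ ≥ 9 ÷ (1377/248725) = 248725/153.
2.1⁹ ≈794.28 falls short of 248725/153 but 2.1¹⁰ ≈1667.99 reaches it, so n = 10.

10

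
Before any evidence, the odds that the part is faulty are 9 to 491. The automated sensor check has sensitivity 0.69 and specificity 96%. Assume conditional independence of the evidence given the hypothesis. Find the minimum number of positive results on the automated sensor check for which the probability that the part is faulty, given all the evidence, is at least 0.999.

4

Prior odds = 9/491.
False-positive rate = 1 − 0.96 = 0.04; likelihood ratio of a positive = 0.69/0.04 = 17.25.
Target odds: 0.999 ÷ 0.001 = 999.
Require 17.25ⁿ ≥ 999 ÷ (9/491) = 54501.
17.25³ = 5132.953125 falls short of 54501 but 17.25⁴ = 22667121/256 reaches it, so n = 4.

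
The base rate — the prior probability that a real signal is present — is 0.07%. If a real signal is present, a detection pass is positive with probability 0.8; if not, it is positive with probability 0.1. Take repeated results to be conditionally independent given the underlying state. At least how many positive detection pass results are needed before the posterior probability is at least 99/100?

Prior odds = 0.0007/0.9993 = 7/9993.
Likelihood ratio of a positive = 0.8/0.1 = 8.
Target odds: 0.99 ÷ 0.01 = 99.
Require 8ⁿ ≥ 99 ÷ (7/9993) = 989307/7.
8⁵ = 32768 falls short of 989307/7 but 8⁶ = 262144 reaches it, so n = 6.

6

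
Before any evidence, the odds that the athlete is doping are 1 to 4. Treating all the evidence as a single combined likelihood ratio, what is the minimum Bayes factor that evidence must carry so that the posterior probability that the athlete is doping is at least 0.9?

36

Prior odds = 0.25.
Target odds = 0.9/0.1 = 9.
Required Bayes factor = 9 ÷ 0.25 = 36.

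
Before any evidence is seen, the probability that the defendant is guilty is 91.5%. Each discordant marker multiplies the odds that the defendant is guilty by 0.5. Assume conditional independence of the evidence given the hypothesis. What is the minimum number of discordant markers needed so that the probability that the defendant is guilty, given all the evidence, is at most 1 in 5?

Prior odds: 0.915 ÷ 0.085 = 183/17.
Likelihood ratio per discordant marker = 0.5.
Target odds: 0.2 ÷ 0.8 = 0.25.
Require 0.5ⁿ ≤ 0.25 ÷ (183/17) = 17/732.
0.5⁵ = 0.03125 is still above 17/732 but 0.5⁶ = 0.015625 is at or below it, so n = 6.

6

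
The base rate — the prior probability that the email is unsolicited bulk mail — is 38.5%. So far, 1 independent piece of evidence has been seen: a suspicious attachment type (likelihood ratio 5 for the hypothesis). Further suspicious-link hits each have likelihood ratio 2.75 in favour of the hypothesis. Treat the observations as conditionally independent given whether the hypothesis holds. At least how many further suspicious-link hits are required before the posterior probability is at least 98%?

Prior odds = 0.385/0.615 = 77/123.
Bayes factor of the evidence already in hand = 5.
Odds after that evidence = (77/123) × 5 = 385/123.
Target odds = 0.98/0.02 = 49.
Need 2.75ⁿ ≥ 49 ÷ (385/123) = 861/55.
2.75² = 7.5625 falls short of 861/55 but 2.75³ = 20.796875 reaches it, so n = 3.

3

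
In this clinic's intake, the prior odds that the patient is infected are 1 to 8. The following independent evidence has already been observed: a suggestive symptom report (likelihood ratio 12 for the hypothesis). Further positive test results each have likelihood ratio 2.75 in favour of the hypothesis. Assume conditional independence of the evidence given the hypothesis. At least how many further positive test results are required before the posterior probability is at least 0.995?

5

Prior odds = 0.125.
Bayes factor of the evidence already in hand = 12.
Odds after that evidence = 0.125 × 12 = 1.5.
Target odds = 0.995/0.005 = 199.
Need 2.75ⁿ ≥ 199 ÷ 1.5 = 398/3.
2.75⁴ = 57.19140625 falls short of 398/3 but 2.75⁵ = 161051/1024 reaches it, so n = 5.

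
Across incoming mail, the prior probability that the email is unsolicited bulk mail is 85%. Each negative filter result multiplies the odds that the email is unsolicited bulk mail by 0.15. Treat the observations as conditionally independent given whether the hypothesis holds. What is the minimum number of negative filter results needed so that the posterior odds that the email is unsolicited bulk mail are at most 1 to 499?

5

Prior odds: 0.85 ÷ 0.15 = 17/3.
Likelihood ratio per negative filter result = 0.15.
Target odds = 1/499.
Require 0.15ⁿ ≤ 1/499 ÷ (17/3) = 3/8483.
0.15⁴ = 81/160000 is still above 3/8483 but 0.15⁵ = 243/3200000 is at or below it, so n = 5.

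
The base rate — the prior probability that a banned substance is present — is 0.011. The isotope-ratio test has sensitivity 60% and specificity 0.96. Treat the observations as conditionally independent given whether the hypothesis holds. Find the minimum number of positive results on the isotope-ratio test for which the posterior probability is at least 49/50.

4

Prior odds: 0.011 ÷ 0.989 = 11/989.
False-positive rate = 1 − 0.96 = 0.04; likelihood ratio of a positive = 0.6/0.04 = 15.
Target posterior odds = 0.98/0.02 = 49.
Require 15ⁿ ≥ 49 ÷ (11/989) = 48461/11.
15³ = 3375 falls short of 48461/11 but 15⁴ = 50625 reaches it, so n = 4.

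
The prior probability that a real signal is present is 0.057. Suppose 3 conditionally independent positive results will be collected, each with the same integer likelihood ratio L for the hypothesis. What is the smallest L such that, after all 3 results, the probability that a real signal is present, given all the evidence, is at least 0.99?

Prior odds = 0.057/0.943 = 57/943.
Target odds = 0.99/0.01 = 99.
Need L³ ≥ 99 ÷ (57/943) = 31119/19.
11³ = 1331 < 31119/19 ≤ 1728 = 12³, so L = 12.

12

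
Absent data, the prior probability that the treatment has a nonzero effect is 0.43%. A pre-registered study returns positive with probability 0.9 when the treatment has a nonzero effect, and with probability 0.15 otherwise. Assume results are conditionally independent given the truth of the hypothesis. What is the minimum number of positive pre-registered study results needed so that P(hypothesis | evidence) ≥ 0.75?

4

Prior odds: 0.0043 ÷ 0.9957 = 43/9957.
Likelihood ratio of a positive result = 0.9/0.15 = 6.
Target posterior odds = 0.75/0.25 = 3.
Need (43/9957) × 6ⁿ ≥ 3, i.e. 6ⁿ ≥ 29871/43.
6³ = 216 falls short of 29871/43 but 6⁴ = 1296 reaches it, so n = 4.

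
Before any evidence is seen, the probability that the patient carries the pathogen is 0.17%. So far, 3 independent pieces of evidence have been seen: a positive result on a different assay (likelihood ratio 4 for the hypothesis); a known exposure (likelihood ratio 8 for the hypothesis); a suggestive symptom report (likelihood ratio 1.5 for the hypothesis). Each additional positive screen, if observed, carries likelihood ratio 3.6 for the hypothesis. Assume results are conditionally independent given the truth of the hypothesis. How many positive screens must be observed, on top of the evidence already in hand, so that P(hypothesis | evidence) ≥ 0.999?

8

Prior odds = 0.0017/0.9983 = 17/9983.
Combined Bayes factor of the evidence already in hand = 4 × 8 × 1.5 = 48.
Odds after that evidence = (17/9983) × 48 = 816/9983.
Target odds = 0.999/0.001 = 999.
Need 3.6ⁿ ≥ 999 ÷ (816/9983) = 3324339/272.
3.6⁷ = 612220032/78125 falls short of 3324339/272 but 3.6⁸ ≈28211.1 reaches it, so n = 8.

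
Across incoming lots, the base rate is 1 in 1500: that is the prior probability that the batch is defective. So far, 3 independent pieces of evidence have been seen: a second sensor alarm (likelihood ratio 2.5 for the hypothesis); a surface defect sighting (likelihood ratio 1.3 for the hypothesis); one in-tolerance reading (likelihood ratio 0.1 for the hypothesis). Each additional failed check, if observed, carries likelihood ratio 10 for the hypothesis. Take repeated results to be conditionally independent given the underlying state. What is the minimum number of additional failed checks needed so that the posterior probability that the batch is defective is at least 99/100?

Prior odds = (1/1500)/(1499/1500) = 1/1499.
Combined Bayes factor of the evidence already in hand = 2.5 × 1.3 × 0.1 = 0.325.
Odds after that evidence = (1/1499) × 0.325 = 13/59960.
Target odds = 0.99/0.01 = 99.
Need 10ⁿ ≥ 99 ÷ (13/59960) = 5936040/13.
10⁵ = 100000 falls short of 5936040/13 but 10⁶ = 1000000 reaches it, so n = 6.

6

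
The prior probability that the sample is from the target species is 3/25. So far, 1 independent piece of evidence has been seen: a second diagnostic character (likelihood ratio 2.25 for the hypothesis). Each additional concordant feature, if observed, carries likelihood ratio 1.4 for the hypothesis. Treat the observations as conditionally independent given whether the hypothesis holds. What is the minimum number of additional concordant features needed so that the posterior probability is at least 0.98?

Prior odds = 0.12/0.88 = 3/22.
Bayes factor of the evidence already in hand = 2.25.
Odds after that evidence = (3/22) × 2.25 = 27/88.
Target odds = 0.98/0.02 = 49.
Need 1.4ⁿ ≥ 49 ÷ (27/88) = 4312/27.
1.4¹⁵ ≈155.568 falls short of 4312/27 but 1.4¹⁶ ≈217.795 reaches it, so n = 16.

16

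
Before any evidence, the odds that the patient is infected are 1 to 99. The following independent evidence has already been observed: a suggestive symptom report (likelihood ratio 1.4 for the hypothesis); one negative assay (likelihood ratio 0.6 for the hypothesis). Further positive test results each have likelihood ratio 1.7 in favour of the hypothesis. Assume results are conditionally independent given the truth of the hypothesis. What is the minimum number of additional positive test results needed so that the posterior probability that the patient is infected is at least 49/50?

Prior odds = 1/99.
Combined Bayes factor of the evidence already in hand = 1.4 × 0.6 = 0.84.
Odds after that evidence = (1/99) × 0.84 = 7/825.
Target odds = 0.98/0.02 = 49.
Need 1.7ⁿ ≥ 49 ÷ (7/825) = 5775.
1.7¹⁶ ≈4866.12 falls short of 5775 but 1.7¹⁷ ≈8272.4 reaches it, so n = 17.

17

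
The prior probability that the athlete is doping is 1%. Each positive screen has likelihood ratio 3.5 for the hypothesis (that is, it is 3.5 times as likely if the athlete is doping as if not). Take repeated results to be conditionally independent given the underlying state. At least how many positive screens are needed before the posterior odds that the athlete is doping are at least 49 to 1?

7

Prior odds: 0.01 ÷ 0.99 = 1/99.
Likelihood ratio per positive screen = 3.5.
Target odds = 49.
Require 3.5ⁿ ≥ 49 ÷ (1/99) = 4851.
3.5⁶ = 1838.265625 falls short of 4851 but 3.5⁷ = 823543/128 reaches it, so n = 7.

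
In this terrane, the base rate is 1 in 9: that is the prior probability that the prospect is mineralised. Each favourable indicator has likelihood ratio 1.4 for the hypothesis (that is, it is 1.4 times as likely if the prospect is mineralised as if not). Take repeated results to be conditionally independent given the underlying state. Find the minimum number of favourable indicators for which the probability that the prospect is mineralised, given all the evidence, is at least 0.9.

13

Prior odds = (1/9)/(8/9) = 0.125.
Likelihood ratio per favourable indicator = 1.4.
Target odds: 0.9 ÷ 0.1 = 9.
Need 0.125 × 1.4ⁿ ≥ 9, i.e. 1.4ⁿ ≥ 72.
1.4¹² ≈56.6939 falls short of 72 but 1.4¹³ ≈79.3715 reaches it, so n = 13.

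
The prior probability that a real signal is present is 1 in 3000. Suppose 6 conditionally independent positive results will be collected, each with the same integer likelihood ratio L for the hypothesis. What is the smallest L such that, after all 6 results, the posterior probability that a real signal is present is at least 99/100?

9

Prior odds = (1/3000)/(2999/3000) = 1/2999.
Target odds = 0.99/0.01 = 99.
Need L⁶ ≥ 99 ÷ (1/2999) = 296901.
8⁶ = 262144 < 296901 ≤ 531441 = 9⁶, so L = 9.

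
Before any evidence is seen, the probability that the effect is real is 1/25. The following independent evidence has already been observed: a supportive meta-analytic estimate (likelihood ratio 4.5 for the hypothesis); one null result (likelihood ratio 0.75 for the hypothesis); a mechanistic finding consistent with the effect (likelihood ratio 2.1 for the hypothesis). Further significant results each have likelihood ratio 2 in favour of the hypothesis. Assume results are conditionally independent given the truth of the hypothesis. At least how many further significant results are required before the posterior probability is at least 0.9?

Prior odds = 0.04/0.96 = 1/24.
Combined Bayes factor of the evidence already in hand = 4.5 × 0.75 × 2.1 = 7.0875.
Odds after that evidence = (1/24) × 7.0875 = 0.2953125.
Target odds = 0.9/0.1 = 9.
Need 2ⁿ ≥ 9 ÷ 0.2953125 = 640/21.
2⁴ = 16 falls short of 640/21 but 2⁵ = 32 reaches it, so n = 5.

5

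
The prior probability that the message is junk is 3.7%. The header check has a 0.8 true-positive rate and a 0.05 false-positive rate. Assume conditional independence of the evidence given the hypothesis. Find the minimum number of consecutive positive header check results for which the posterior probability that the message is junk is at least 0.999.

Prior odds = 0.037/0.963 = 37/963.
Likelihood ratio of a positive result = 0.8/0.05 = 16.
Target posterior odds = 0.999/0.001 = 999.
Require 16ⁿ ≥ 999 ÷ (37/963) = 26001.
16³ = 4096 falls short of 26001 but 16⁴ = 65536 reaches it, so n = 4.

4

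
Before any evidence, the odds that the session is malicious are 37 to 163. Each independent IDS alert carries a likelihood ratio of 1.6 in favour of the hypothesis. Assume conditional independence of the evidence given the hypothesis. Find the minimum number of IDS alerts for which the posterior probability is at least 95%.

10

Prior odds = 37/163.
Likelihood ratio per IDS alert = 1.6.
Target posterior odds = 0.95/0.05 = 19.
Need (37/163) × 1.6ⁿ ≥ 19, i.e. 1.6ⁿ ≥ 3097/37.
1.6⁹ = 134217728/1953125 falls short of 3097/37 but 1.6¹⁰ ≈109.951 reaches it, so n = 10.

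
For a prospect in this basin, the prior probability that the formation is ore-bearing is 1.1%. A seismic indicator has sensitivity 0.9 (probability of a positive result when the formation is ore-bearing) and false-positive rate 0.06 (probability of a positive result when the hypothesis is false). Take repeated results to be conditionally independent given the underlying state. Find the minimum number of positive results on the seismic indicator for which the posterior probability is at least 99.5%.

4

Prior odds = 0.011/0.989 = 11/989.
Likelihood ratio of a positive result = 0.9/0.06 = 15.
Target posterior odds = 0.995/0.005 = 199.
Need (11/989) × 15ⁿ ≥ 199, i.e. 15ⁿ ≥ 196811/11.
15³ = 3375 falls short of 196811/11 but 15⁴ = 50625 reaches it, so n = 4.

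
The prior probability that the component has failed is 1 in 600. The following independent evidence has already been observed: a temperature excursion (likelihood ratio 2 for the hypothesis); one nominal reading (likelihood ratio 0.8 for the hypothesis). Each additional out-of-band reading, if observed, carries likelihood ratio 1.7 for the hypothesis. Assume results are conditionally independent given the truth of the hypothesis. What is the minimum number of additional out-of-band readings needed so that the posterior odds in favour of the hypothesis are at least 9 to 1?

16

Prior odds = (1/600)/(599/600) = 1/599.
Combined Bayes factor of the evidence already in hand = 2 × 0.8 = 1.6.
Odds after that evidence = (1/599) × 1.6 = 8/2995.
Target odds = 9.
Need 1.7ⁿ ≥ 9 ÷ (8/2995) = 3369.375.
1.7¹⁵ ≈2862.42 falls short of 3369.375 but 1.7¹⁶ ≈4866.12 reaches it, so n = 16.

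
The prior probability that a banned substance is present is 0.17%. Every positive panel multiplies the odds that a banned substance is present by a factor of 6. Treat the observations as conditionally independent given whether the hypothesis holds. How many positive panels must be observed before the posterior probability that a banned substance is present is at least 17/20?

Prior odds: 0.0017 ÷ 0.9983 = 17/9983.
Likelihood ratio per positive panel = 6.
Target odds: 0.85 ÷ 0.15 = 17/3.
Require 6ⁿ ≥ 17/3 ÷ (17/9983) = 9983/3.
6⁴ = 1296 falls short of 9983/3 but 6⁵ = 7776 reaches it, so n = 5.

5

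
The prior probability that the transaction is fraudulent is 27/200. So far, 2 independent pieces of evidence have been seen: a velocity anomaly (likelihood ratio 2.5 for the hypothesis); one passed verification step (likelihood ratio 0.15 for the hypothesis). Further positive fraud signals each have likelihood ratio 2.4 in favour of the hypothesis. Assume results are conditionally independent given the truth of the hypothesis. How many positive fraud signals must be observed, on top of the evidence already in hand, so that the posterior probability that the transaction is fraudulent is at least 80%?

Prior odds = 0.135/0.865 = 27/173.
Combined Bayes factor of the evidence already in hand = 2.5 × 0.15 = 0.375.
Odds after that evidence = (27/173) × 0.375 = 81/1384.
Target odds = 0.8/0.2 = 4.
Need 2.4ⁿ ≥ 4 ÷ (81/1384) = 5536/81.
2.4⁴ = 33.1776 falls short of 5536/81 but 2.4⁵ = 79.62624 reaches it, so n = 5.

5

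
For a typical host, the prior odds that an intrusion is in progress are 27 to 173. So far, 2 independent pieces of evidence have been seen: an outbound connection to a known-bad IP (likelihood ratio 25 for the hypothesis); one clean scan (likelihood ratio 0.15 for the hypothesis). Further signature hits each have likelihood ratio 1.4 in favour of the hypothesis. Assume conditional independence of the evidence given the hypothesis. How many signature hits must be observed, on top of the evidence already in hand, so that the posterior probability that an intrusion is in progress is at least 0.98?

14

Prior odds = 27/173.
Combined Bayes factor of the evidence already in hand = 25 × 0.15 = 3.75.
Odds after that evidence = (27/173) × 3.75 = 405/692.
Target odds = 0.98/0.02 = 49.
Need 1.4ⁿ ≥ 49 ÷ (405/692) = 33908/405.
1.4¹³ ≈79.3715 falls short of 33908/405 but 1.4¹⁴ ≈111.12 reaches it, so n = 14.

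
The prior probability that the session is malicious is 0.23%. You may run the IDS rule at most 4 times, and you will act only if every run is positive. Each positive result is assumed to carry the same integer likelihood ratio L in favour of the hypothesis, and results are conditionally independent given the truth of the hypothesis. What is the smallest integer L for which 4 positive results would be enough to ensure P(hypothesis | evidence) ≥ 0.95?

10

Prior odds = 0.0023/0.9977 = 23/9977.
Target odds = 0.95/0.05 = 19.
Need L⁴ ≥ 19 ÷ (23/9977) = 189563/23.
9⁴ = 6561 < 189563/23 ≤ 10000 = 10⁴, so L = 10.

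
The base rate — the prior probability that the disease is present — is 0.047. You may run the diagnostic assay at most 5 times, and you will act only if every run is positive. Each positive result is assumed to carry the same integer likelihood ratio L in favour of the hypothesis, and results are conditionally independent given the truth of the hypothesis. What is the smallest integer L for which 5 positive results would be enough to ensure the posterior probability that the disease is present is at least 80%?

Prior odds = 0.047/0.953 = 47/953.
Target odds = 0.8/0.2 = 4.
Need L⁵ ≥ 4 ÷ (47/953) = 3812/47.
2⁵ = 32 < 3812/47 ≤ 243 = 3⁵, so L = 3.

3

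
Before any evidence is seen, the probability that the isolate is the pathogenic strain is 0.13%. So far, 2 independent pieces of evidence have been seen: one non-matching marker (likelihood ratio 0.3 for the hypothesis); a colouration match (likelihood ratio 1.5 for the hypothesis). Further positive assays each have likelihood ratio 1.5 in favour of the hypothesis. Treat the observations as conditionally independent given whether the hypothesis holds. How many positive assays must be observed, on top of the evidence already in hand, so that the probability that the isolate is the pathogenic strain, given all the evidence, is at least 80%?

Prior odds = 0.0013/0.9987 = 13/9987.
Combined Bayes factor of the evidence already in hand = 0.3 × 1.5 = 0.45.
Odds after that evidence = (13/9987) × 0.45 = 39/66580.
Target odds = 0.8/0.2 = 4.
Need 1.5ⁿ ≥ 4 ÷ (39/66580) = 266320/39.
1.5²¹ ≈4987.89 falls short of 266320/39 but 1.5²² ≈7481.83 reaches it, so n = 22.

22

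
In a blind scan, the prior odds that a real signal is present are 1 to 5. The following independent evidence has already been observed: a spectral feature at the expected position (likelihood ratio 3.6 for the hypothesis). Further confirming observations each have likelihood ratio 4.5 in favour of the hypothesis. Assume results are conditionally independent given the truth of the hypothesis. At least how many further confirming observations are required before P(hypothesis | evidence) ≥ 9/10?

2

Prior odds = 0.2.
Bayes factor of the evidence already in hand = 3.6.
Odds after that evidence = 0.2 × 3.6 = 0.72.
Target odds = 0.9/0.1 = 9.
Need 4.5ⁿ ≥ 9 ÷ 0.72 = 12.5.
4.5¹ = 4.5 falls short of 12.5 but 4.5² = 20.25 reaches it, so n = 2.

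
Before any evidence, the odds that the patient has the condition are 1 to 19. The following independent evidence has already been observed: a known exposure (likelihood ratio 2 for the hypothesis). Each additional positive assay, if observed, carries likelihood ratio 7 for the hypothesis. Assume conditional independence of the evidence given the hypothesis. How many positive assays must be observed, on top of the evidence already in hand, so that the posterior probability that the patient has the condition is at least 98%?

4

Prior odds = 1/19.
Bayes factor of the evidence already in hand = 2.
Odds after that evidence = (1/19) × 2 = 2/19.
Target odds = 0.98/0.02 = 49.
Need 7ⁿ ≥ 49 ÷ (2/19) = 465.5.
7³ = 343 falls short of 465.5 but 7⁴ = 2401 reaches it, so n = 4.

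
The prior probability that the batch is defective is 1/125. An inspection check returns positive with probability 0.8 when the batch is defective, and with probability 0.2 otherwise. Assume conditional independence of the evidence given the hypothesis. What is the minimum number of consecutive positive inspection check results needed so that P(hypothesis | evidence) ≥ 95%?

Prior odds: 0.008 ÷ 0.992 = 1/124.
Likelihood ratio of a positive result = 0.8/0.2 = 4.
Target posterior odds = 0.95/0.05 = 19.
Need (1/124) × 4ⁿ ≥ 19, i.e. 4ⁿ ≥ 2356.
4⁵ = 1024 falls short of 2356 but 4⁶ = 4096 reaches it, so n = 6.

6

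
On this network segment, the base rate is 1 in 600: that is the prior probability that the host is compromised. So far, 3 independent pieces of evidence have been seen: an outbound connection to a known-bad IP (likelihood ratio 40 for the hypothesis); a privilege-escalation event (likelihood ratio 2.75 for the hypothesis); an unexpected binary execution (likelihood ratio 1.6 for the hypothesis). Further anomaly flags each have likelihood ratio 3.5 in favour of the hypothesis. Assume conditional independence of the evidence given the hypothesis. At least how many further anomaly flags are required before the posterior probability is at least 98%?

Prior odds = (1/600)/(599/600) = 1/599.
Combined Bayes factor of the evidence already in hand = 40 × 2.75 × 1.6 = 176.
Odds after that evidence = (1/599) × 176 = 176/599.
Target odds = 0.98/0.02 = 49.
Need 3.5ⁿ ≥ 49 ÷ (176/599) = 29351/176.
3.5⁴ = 150.0625 falls short of 29351/176 but 3.5⁵ = 525.21875 reaches it, so n = 5.

5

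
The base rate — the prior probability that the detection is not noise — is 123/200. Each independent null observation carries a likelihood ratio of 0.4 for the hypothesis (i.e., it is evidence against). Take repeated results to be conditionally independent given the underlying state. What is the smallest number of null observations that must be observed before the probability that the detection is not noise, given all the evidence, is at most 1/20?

4

Prior odds = 0.615/0.385 = 123/77.
Likelihood ratio per null observation = 0.4.
Target posterior odds = 0.05/0.95 = 1/19.
Require 0.4ⁿ ≤ 1/19 ÷ (123/77) = 77/2337.
0.4³ = 0.064 is still above 77/2337 but 0.4⁴ = 0.0256 is at or below it, so n = 4.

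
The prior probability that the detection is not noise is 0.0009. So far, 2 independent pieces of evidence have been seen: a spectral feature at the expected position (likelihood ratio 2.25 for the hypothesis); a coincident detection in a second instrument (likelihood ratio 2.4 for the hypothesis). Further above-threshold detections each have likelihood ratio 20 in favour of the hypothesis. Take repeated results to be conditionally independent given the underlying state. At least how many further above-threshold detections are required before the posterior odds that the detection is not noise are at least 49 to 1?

Prior odds = 0.0009/0.9991 = 9/9991.
Combined Bayes factor of the evidence already in hand = 2.25 × 2.4 = 5.4.
Odds after that evidence = (9/9991) × 5.4 = 243/49955.
Target odds = 49.
Need 20ⁿ ≥ 49 ÷ (243/49955) = 2447795/243.
20³ = 8000 falls short of 2447795/243 but 20⁴ = 160000 reaches it, so n = 4.

4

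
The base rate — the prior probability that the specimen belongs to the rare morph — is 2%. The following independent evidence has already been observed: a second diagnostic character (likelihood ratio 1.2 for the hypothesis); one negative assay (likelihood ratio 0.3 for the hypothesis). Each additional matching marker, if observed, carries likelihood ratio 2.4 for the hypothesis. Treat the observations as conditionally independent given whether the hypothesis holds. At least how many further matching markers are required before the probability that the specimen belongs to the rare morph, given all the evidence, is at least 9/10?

9

Prior odds = 0.02/0.98 = 1/49.
Combined Bayes factor of the evidence already in hand = 1.2 × 0.3 = 0.36.
Odds after that evidence = (1/49) × 0.36 = 9/1225.
Target odds = 0.9/0.1 = 9.
Need 2.4ⁿ ≥ 9 ÷ (9/1225) = 1225.
2.4⁸ = 429981696/390625 falls short of 1225 but 2.4⁹ ≈2641.81 reaches it, so n = 9.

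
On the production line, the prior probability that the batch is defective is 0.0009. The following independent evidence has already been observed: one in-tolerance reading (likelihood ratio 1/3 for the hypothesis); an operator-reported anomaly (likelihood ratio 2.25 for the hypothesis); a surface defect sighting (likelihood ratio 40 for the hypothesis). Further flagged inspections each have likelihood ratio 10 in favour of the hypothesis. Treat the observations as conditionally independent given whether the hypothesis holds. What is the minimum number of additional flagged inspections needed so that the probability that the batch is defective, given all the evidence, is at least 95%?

Prior odds = 0.0009/0.9991 = 9/9991.
Combined Bayes factor of the evidence already in hand = (1/3) × 2.25 × 40 = 30.
Odds after that evidence = (9/9991) × 30 = 270/9991.
Target odds = 0.95/0.05 = 19.
Need 10ⁿ ≥ 19 ÷ (270/9991) = 189829/270.
10² = 100 falls short of 189829/270 but 10³ = 1000 reaches it, so n = 3.

3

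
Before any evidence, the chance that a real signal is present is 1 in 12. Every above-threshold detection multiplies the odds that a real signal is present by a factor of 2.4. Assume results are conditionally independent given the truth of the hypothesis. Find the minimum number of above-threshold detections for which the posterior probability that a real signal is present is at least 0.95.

Prior odds = (1/12)/(11/12) = 1/11.
Likelihood ratio per above-threshold detection = 2.4.
Target posterior odds = 0.95/0.05 = 19.
Need (1/11) × 2.4ⁿ ≥ 19, i.e. 2.4ⁿ ≥ 209.
2.4⁶ = 2985984/15625 falls short of 209 but 2.4⁷ = 35831808/78125 reaches it, so n = 7.

7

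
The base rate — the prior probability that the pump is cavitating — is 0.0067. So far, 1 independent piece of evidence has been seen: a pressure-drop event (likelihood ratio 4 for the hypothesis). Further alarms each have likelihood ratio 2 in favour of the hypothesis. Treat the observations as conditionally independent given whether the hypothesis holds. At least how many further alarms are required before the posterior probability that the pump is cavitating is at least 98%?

11

Prior odds = 0.0067/0.9933 = 67/9933.
Bayes factor of the evidence already in hand = 4.
Odds after that evidence = (67/9933) × 4 = 268/9933.
Target odds = 0.98/0.02 = 49.
Need 2ⁿ ≥ 49 ÷ (268/9933) = 486717/268.
2¹⁰ = 1024 falls short of 486717/268 but 2¹¹ = 2048 reaches it, so n = 11.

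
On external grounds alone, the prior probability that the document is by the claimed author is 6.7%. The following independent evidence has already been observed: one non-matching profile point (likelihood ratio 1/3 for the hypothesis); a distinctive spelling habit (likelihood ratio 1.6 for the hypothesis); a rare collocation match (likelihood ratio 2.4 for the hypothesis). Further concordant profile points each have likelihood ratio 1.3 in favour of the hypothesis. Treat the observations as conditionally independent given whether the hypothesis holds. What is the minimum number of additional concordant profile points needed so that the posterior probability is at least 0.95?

Prior odds = 0.067/0.933 = 67/933.
Combined Bayes factor of the evidence already in hand = (1/3) × 1.6 × 2.4 = 1.28.
Odds after that evidence = (67/933) × 1.28 = 2144/23325.
Target odds = 0.95/0.05 = 19.
Need 1.3ⁿ ≥ 19 ÷ (2144/23325) = 443175/2144.
1.3²⁰ ≈190.05 falls short of 443175/2144 but 1.3²¹ ≈247.065 reaches it, so n = 21.

21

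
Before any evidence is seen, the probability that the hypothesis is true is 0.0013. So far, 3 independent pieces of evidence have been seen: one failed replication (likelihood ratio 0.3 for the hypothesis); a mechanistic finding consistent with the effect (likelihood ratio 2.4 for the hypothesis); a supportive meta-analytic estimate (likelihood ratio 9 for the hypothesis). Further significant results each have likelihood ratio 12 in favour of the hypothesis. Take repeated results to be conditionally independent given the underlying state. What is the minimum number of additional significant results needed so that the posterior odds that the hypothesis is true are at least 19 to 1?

4

Prior odds = 0.0013/0.9987 = 13/9987.
Combined Bayes factor of the evidence already in hand = 0.3 × 2.4 × 9 = 6.48.
Odds after that evidence = (13/9987) × 6.48 = 702/83225.
Target odds = 19.
Need 12ⁿ ≥ 19 ÷ (702/83225) = 1581275/702.
12³ = 1728 falls short of 1581275/702 but 12⁴ = 20736 reaches it, so n = 4.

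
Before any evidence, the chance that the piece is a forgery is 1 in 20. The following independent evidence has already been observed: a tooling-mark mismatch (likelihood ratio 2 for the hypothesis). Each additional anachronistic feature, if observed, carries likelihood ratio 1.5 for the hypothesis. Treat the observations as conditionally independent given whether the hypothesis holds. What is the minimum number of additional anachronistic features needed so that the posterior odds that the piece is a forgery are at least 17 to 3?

Prior odds = 0.05/0.95 = 1/19.
Bayes factor of the evidence already in hand = 2.
Odds after that evidence = (1/19) × 2 = 2/19.
Target odds = 17/3.
Need 1.5ⁿ ≥ 17/3 ÷ (2/19) = 323/6.
1.5⁹ = 19683/512 falls short of 323/6 but 1.5¹⁰ = 59049/1024 reaches it, so n = 10.

10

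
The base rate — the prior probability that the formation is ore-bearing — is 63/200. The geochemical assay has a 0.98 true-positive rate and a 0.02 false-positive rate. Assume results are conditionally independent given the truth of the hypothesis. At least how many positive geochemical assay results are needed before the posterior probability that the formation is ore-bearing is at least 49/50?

2

Prior odds = 0.315/0.685 = 63/137.
Likelihood ratio of a positive result = 0.98/0.02 = 49.
Target odds: 0.98 ÷ 0.02 = 49.
Need (63/137) × 49ⁿ ≥ 49, i.e. 49ⁿ ≥ 959/9.
49¹ = 49 falls short of 959/9 but 49² = 2401 reaches it, so n = 2.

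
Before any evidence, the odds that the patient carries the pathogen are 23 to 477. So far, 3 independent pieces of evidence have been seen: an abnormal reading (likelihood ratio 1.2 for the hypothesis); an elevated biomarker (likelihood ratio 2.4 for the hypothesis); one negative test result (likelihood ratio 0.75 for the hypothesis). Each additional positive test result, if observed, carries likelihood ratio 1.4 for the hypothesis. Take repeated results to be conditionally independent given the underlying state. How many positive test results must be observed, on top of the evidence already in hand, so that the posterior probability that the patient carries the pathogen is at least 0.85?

Prior odds = 23/477.
Combined Bayes factor of the evidence already in hand = 1.2 × 2.4 × 0.75 = 2.16.
Odds after that evidence = (23/477) × 2.16 = 138/1325.
Target odds = 0.85/0.15 = 17/3.
Need 1.4ⁿ ≥ 17/3 ÷ (138/1325) = 22525/414.
1.4¹¹ ≈40.4957 falls short of 22525/414 but 1.4¹² ≈56.6939 reaches it, so n = 12.

12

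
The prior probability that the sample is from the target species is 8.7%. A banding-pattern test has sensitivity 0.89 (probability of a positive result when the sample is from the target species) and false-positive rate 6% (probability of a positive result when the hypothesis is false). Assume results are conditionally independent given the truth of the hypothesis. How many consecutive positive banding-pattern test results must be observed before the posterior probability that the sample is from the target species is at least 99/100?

Prior odds = 0.087/0.913 = 87/913.
Likelihood ratio of a positive result = 0.89/0.06 = 89/6.
Target odds: 0.99 ÷ 0.01 = 99.
Need (87/913) × (89/6)ⁿ ≥ 99, i.e. (89/6)ⁿ ≥ 30129/29.
(89/6)² = 7921/36 falls short of 30129/29 but (89/6)³ = 704969/216 reaches it, so n = 3.

3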